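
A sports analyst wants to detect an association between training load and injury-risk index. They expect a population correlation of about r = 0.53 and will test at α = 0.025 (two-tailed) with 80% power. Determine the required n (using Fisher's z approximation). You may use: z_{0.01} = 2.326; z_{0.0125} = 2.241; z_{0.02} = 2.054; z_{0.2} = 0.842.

n = 31

Fisher's z: C = ½·ln((1+r)/(1−r)) = ½·ln(3.2553) = 0.5901.
n = ((z_{α/2} + z_β)/C)² + 3.
(2.241 + 0.842) / 0.5901 = 3.083 / 0.5901 = 5.225.
n = 5.225² + 3 = 27.30 + 3 = 30.3.
Round up.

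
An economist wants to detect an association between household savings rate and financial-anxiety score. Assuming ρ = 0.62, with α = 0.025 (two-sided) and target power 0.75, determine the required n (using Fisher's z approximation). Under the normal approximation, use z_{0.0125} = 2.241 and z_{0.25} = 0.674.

n = 20

Fisher's z: C = ½·ln((1+r)/(1−r)) = ½·ln(4.2632) = 0.7250.
n = ((z_{α/2} + z_β)/C)² + 3.
(2.241 + 0.674) / 0.7250 = 2.915 / 0.7250 = 4.021.
n = 4.021² + 3 = 16.17 + 3 = 19.2.
Round up.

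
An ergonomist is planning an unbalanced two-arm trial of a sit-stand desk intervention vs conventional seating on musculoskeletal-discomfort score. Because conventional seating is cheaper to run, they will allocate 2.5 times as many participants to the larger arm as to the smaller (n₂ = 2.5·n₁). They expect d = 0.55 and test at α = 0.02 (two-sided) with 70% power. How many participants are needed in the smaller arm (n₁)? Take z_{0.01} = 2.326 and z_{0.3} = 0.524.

n₁ = 38

With allocation ratio k = n₂/n₁ = 2.5, Var(x̄₁−x̄₂) = σ²(1/n₁ + 1/(k·n₁)) = σ²·(k+1)/(k·n₁).
So n₁ = (1 + 1/k)·((z_{α/2} + z_β)/d)² = 1.400 × (2.850/0.55)².
n₁ = 1.400 × 26.85 = 37.6.
Round up: n₁ = 38, giving n₂ = 2.5 × 38 = 95.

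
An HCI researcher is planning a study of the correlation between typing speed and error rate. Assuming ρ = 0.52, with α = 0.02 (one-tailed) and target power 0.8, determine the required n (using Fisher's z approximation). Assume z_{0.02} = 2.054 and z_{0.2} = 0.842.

n = 29

Fisher's z: C = ½·ln((1+r)/(1−r)) = ½·ln(3.1667) = 0.5763.
n = ((z_{α} + z_β)/C)² + 3.
(2.054 + 0.842) / 0.5763 = 2.896 / 0.5763 = 5.025.
n = 5.025² + 3 = 25.25 + 3 = 28.3.
Round up.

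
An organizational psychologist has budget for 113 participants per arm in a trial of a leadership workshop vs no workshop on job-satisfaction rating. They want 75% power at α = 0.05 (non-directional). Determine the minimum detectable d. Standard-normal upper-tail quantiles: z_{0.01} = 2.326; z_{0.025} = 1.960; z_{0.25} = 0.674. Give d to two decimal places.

d_min ≈ 0.35

For two independent groups of n = 113 each: d_min = (z_{α/2} + z_β)·√(2/n).
z-sum = 1.960 + 0.674 = 2.634.
d_min = 2.634 × √(2/113) = 2.634 × 0.1330 = 0.350.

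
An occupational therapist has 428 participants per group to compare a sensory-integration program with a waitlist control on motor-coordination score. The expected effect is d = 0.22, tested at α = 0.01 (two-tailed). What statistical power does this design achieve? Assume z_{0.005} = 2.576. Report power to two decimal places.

For two equal groups, power = Φ(d·√(n/2) − z_{α/2}).
d·√(n/2) = 0.22 × √(428/2) = 0.22 × 14.629 = 3.218.
z_β = 3.218 − 2.576 = 0.642.
Power = Φ(0.642) = 0.740.

power ≈ 0.74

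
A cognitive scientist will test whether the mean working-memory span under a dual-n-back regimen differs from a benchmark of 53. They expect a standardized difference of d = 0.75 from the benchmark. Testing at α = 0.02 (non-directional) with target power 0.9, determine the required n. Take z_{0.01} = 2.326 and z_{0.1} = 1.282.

For a one-sample test: n = ((z_{α/2} + z_β) / d)².
z_{α/2} + z_β = 2.326 + 1.282 = 3.608.
n = (3.608 / 0.75)² = 4.811² = 23.14.
Round up.

n = 24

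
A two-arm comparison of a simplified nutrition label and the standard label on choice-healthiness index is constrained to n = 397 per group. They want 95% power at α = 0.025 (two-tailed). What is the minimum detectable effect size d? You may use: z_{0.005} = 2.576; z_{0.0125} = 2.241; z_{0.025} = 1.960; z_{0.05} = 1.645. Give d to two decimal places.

d_min ≈ 0.28

For two independent groups of n = 397 each: d_min = (z_{α/2} + z_β)·√(2/n).
z-sum = 2.241 + 1.645 = 3.886.
d_min = 3.886 × √(2/397) = 3.886 × 0.0710 = 0.276.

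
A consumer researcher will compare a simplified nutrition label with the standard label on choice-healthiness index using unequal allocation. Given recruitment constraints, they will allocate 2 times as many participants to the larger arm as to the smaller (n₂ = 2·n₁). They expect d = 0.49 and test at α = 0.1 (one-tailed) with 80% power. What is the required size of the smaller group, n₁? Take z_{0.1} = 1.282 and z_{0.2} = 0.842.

n₁ = 29

With allocation ratio k = n₂/n₁ = 2, Var(x̄₁−x̄₂) = σ²(1/n₁ + 1/(k·n₁)) = σ²·(k+1)/(k·n₁).
So n₁ = (1 + 1/k)·((z_{α} + z_β)/d)² = 1.500 × (2.124/0.49)².
n₁ = 1.500 × 18.79 = 28.2.
Round up: n₁ = 29, giving n₂ = 2 × 29 = 58.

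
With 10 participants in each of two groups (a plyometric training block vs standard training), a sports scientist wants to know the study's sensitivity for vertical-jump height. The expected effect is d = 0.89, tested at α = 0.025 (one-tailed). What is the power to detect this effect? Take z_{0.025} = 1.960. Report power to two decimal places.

For two equal groups, power = Φ(d·√(n/2) − z_{α}).
d·√(n/2) = 0.89 × √(10/2) = 0.89 × 2.236 = 1.990.
z_β = 1.990 − 1.960 = 0.030.
Power = Φ(0.030) = 0.512.

power ≈ 0.51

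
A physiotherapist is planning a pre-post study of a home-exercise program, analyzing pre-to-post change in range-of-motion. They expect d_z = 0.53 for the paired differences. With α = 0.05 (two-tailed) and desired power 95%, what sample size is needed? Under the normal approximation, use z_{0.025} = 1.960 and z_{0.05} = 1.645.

For a paired (one-sample on differences) test: n = ((z_{α/2} + z_β) / d)².
z_{α/2} + z_β = 1.960 + 1.645 = 3.605.
n = (3.605 / 0.53)² = 6.802² = 46.27.
Round up.

n = 47 pairs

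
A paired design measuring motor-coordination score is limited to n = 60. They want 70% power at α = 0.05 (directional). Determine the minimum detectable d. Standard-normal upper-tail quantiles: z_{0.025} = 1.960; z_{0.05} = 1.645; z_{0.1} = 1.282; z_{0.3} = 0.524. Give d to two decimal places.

d_min ≈ 0.28

For a single sample (or paired design) of n = 60: d_min = (z_{α} + z_β)/√n.
z-sum = 1.645 + 0.524 = 2.169.
d_min = 2.169 / √60 = 2.169 / 7.746 = 0.280.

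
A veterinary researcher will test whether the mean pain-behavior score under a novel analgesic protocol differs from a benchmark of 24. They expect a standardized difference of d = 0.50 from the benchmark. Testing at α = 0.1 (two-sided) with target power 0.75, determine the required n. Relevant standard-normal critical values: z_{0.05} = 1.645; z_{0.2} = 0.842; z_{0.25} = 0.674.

n = 22

For a one-sample test: n = ((z_{α/2} + z_β) / d)².
z_{α/2} + z_β = 1.645 + 0.674 = 2.319.
n = (2.319 / 0.50)² = 4.638² = 21.51.
Round up.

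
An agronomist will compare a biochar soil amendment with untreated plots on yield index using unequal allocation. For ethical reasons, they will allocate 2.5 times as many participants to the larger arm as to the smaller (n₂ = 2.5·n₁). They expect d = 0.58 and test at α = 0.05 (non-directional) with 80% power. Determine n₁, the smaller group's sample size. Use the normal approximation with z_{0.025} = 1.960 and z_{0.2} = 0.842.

n₁ = 33

With allocation ratio k = n₂/n₁ = 2.5, Var(x̄₁−x̄₂) = σ²(1/n₁ + 1/(k·n₁)) = σ²·(k+1)/(k·n₁).
So n₁ = (1 + 1/k)·((z_{α/2} + z_β)/d)² = 1.400 × (2.802/0.58)².
n₁ = 1.400 × 23.34 = 32.7.
Round up: n₁ = 33, giving n₂ = ⌈2.5 × 33⌉ = ⌈82.5⌉ = 83.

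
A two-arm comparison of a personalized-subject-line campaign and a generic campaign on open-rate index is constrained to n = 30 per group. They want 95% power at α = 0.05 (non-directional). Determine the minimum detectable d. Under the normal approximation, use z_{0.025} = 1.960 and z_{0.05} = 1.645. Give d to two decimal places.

d_min ≈ 0.93

For two independent groups of n = 30 each: d_min = (z_{α/2} + z_β)·√(2/n).
z-sum = 1.960 + 1.645 = 3.605.
d_min = 3.605 × √(2/30) = 3.605 × 0.2582 = 0.931.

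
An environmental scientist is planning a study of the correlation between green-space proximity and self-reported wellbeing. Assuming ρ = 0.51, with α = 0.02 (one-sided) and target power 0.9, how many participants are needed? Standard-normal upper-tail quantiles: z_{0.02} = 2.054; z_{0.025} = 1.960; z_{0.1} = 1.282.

n = 39

Fisher's z: C = ½·ln((1+r)/(1−r)) = ½·ln(3.0816) = 0.5627.
n = ((z_{α} + z_β)/C)² + 3.
(2.054 + 1.282) / 0.5627 = 3.336 / 0.5627 = 5.929.
n = 5.929² + 3 = 35.15 + 3 = 38.1.
Round up.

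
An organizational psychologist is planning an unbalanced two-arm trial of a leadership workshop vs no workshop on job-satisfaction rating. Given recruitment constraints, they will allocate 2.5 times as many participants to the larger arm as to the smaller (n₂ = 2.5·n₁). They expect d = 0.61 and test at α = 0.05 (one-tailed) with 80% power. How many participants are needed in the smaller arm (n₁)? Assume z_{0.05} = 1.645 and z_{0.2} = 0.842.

With allocation ratio k = n₂/n₁ = 2.5, Var(x̄₁−x̄₂) = σ²(1/n₁ + 1/(k·n₁)) = σ²·(k+1)/(k·n₁).
So n₁ = (1 + 1/k)·((z_{α} + z_β)/d)² = 1.400 × (2.487/0.61)².
n₁ = 1.400 × 16.62 = 23.3.
Round up: n₁ = 24, giving n₂ = 2.5 × 24 = 60.

n₁ = 24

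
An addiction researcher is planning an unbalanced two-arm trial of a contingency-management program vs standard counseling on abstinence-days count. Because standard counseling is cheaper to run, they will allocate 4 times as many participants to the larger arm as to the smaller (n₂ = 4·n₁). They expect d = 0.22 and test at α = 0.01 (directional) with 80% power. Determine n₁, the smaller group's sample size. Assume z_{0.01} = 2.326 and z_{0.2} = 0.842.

With allocation ratio k = n₂/n₁ = 4, Var(x̄₁−x̄₂) = σ²(1/n₁ + 1/(k·n₁)) = σ²·(k+1)/(k·n₁).
So n₁ = (1 + 1/k)·((z_{α} + z_β)/d)² = 1.250 × (3.168/0.22)².
n₁ = 1.250 × 207.36 = 259.2.
Round up: n₁ = 260, giving n₂ = 4 × 260 = 1040.

n₁ = 260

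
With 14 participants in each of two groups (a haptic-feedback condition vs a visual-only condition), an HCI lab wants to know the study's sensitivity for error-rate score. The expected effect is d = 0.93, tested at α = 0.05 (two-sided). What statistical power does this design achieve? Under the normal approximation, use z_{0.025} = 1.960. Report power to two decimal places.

For two equal groups, power = Φ(d·√(n/2) − z_{α/2}).
d·√(n/2) = 0.93 × √(14/2) = 0.93 × 2.646 = 2.461.
z_β = 2.461 − 1.960 = 0.501.
Power = Φ(0.501) = 0.692.

power ≈ 0.69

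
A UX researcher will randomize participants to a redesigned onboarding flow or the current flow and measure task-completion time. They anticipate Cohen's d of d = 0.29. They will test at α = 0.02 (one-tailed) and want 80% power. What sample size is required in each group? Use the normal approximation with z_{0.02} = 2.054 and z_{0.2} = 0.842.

For two independent groups with equal n: n = 2·((z_{α} + z_β) / d)².
z_{α} + z_β = 2.054 + 0.842 = 2.896.
n = 2 × (2.896 / 0.29)² = 2 × 9.986² = 2 × 99.72 = 199.4.
Round up to the next whole participant.

n = 200 per group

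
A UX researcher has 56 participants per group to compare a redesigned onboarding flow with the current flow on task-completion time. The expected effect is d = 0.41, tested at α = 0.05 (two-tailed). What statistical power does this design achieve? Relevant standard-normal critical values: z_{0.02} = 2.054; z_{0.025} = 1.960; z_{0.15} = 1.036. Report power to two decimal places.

For two equal groups, power = Φ(d·√(n/2) − z_{α/2}).
d·√(n/2) = 0.41 × √(56/2) = 0.41 × 5.292 = 2.170.
z_β = 2.170 − 1.960 = 0.210.
Power = Φ(0.210) = 0.583.

power ≈ 0.58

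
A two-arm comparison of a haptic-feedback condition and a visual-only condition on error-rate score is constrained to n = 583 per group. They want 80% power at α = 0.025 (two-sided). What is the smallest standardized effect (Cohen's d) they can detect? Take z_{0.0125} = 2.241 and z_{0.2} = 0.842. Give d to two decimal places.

d_min ≈ 0.18

For two independent groups of n = 583 each: d_min = (z_{α/2} + z_β)·√(2/n).
z-sum = 2.241 + 0.842 = 3.083.
d_min = 3.083 × √(2/583) = 3.083 × 0.0586 = 0.181.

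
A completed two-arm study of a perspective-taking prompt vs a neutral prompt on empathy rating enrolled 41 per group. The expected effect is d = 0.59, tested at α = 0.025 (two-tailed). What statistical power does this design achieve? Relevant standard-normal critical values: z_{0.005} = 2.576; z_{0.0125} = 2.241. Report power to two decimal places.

For two equal groups, power = Φ(d·√(n/2) − z_{α/2}).
d·√(n/2) = 0.59 × √(41/2) = 0.59 × 4.528 = 2.671.
z_β = 2.671 − 2.241 = 0.430.
Power = Φ(0.430) = 0.667.

power ≈ 0.67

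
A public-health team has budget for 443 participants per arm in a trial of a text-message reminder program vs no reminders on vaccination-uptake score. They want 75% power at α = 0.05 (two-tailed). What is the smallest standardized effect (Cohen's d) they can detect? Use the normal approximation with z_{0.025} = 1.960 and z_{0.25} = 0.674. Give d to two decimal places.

d_min ≈ 0.18

For two independent groups of n = 443 each: d_min = (z_{α/2} + z_β)·√(2/n).
z-sum = 1.960 + 0.674 = 2.634.
d_min = 2.634 × √(2/443) = 2.634 × 0.0672 = 0.177.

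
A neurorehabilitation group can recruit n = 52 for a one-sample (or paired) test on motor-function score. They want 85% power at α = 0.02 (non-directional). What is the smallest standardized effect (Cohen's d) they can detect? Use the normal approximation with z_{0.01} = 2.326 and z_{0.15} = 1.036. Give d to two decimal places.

For a single sample (or paired design) of n = 52: d_min = (z_{α/2} + z_β)/√n.
z-sum = 2.326 + 1.036 = 3.362.
d_min = 3.362 / √52 = 3.362 / 7.211 = 0.466.

d_min ≈ 0.47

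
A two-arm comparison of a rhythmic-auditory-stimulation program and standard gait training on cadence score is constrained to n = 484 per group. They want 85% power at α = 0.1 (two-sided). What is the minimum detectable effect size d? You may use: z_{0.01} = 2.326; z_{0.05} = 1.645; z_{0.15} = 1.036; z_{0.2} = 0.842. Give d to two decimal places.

d_min ≈ 0.17

For two independent groups of n = 484 each: d_min = (z_{α/2} + z_β)·√(2/n).
z-sum = 1.645 + 1.036 = 2.681.
d_min = 2.681 × √(2/484) = 2.681 × 0.0643 = 0.172.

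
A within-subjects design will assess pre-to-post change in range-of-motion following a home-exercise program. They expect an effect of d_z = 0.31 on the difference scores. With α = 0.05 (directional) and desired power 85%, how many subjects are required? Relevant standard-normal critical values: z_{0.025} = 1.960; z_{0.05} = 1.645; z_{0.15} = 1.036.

n = 75 pairs

For a paired (one-sample on differences) test: n = ((z_{α} + z_β) / d)².
z_{α} + z_β = 1.645 + 1.036 = 2.681.
n = (2.681 / 0.31)² = 8.648² = 74.79.
Round up.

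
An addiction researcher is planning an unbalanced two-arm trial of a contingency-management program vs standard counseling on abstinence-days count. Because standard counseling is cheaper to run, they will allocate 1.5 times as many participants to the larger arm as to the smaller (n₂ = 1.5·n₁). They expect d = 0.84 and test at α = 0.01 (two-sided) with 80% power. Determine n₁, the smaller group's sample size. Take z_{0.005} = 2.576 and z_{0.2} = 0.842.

With allocation ratio k = n₂/n₁ = 1.5, Var(x̄₁−x̄₂) = σ²(1/n₁ + 1/(k·n₁)) = σ²·(k+1)/(k·n₁).
So n₁ = (1 + 1/k)·((z_{α/2} + z_β)/d)² = 1.667 × (3.418/0.84)².
n₁ = 1.667 × 16.56 = 27.6.
Round up: n₁ = 28, giving n₂ = 1.5 × 28 = 42.

n₁ = 28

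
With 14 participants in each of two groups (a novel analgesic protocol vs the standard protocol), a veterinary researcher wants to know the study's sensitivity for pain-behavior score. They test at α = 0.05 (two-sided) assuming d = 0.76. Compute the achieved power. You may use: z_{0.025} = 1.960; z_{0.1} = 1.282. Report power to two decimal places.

For two equal groups, power = Φ(d·√(n/2) − z_{α/2}).
d·√(n/2) = 0.76 × √(14/2) = 0.76 × 2.646 = 2.011.
z_β = 2.011 − 1.960 = 0.051.
Power = Φ(0.051) = 0.520.

power ≈ 0.52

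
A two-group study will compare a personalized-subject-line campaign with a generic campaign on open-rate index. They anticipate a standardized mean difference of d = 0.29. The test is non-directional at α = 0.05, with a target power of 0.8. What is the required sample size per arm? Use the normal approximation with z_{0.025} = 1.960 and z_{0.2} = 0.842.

n = 187 per group

For two independent groups with equal n: n = 2·((z_{α/2} + z_β) / d)².
z_{α/2} + z_β = 1.960 + 0.842 = 2.802.
n = 2 × (2.802 / 0.29)² = 2 × 9.662² = 2 × 93.36 = 186.7.
Round up to the next whole participant.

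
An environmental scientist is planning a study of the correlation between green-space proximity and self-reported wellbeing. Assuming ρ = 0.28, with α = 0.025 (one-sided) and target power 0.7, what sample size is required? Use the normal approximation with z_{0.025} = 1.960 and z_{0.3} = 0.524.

n = 78

Fisher's z: C = ½·ln((1+r)/(1−r)) = ½·ln(1.7778) = 0.2877.
n = ((z_{α} + z_β)/C)² + 3.
(1.960 + 0.524) / 0.2877 = 2.484 / 0.2877 = 8.634.
n = 8.634² + 3 = 74.55 + 3 = 77.5.
Round up.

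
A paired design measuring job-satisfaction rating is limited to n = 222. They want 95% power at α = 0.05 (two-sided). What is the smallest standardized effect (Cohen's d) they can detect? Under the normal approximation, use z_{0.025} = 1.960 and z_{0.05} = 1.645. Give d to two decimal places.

d_min ≈ 0.24

For a single sample (or paired design) of n = 222: d_min = (z_{α/2} + z_β)/√n.
z-sum = 1.960 + 1.645 = 3.605.
d_min = 3.605 / √222 = 3.605 / 14.900 = 0.242.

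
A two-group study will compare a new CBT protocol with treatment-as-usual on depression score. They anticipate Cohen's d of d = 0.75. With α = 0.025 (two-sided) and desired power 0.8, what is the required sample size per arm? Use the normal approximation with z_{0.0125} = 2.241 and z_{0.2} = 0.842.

n = 34 per group

For two independent groups with equal n: n = 2·((z_{α/2} + z_β) / d)².
z_{α/2} + z_β = 2.241 + 0.842 = 3.083.
n = 2 × (3.083 / 0.75)² = 2 × 4.111² = 2 × 16.90 = 33.8.
Round up to the next whole participant.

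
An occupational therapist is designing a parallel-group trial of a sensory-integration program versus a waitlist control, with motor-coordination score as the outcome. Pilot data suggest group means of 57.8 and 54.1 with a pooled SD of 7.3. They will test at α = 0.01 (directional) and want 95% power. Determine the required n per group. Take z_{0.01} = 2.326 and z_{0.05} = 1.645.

Cohen's d = |M₁ − M₂| / SD_pooled = |57.8 − 54.1| / 7.3 = 3.7 / 7.3 = 0.507.
For two independent groups with equal n: n = 2·((z_{α} + z_β) / d)².
z_{α} + z_β = 2.326 + 1.645 = 3.971.
n = 2 × (3.971 / 0.507)² = 2 × 7.832² = 2 × 61.35 = 122.7.
Round up to the next whole participant.

n = 123 per group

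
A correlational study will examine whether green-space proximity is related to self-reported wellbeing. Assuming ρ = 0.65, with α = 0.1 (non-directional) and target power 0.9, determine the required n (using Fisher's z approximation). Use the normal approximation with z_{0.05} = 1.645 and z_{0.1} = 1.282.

Fisher's z: C = ½·ln((1+r)/(1−r)) = ½·ln(4.7143) = 0.7753.
n = ((z_{α/2} + z_β)/C)² + 3.
(1.645 + 1.282) / 0.7753 = 2.927 / 0.7753 = 3.775.
n = 3.775² + 3 = 14.25 + 3 = 17.3.
Round up.

n = 18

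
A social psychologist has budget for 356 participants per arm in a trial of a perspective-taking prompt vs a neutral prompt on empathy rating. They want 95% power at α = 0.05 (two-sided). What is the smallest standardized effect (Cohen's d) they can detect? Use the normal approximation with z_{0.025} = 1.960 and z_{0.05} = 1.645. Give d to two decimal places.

d_min ≈ 0.27

For two independent groups of n = 356 each: d_min = (z_{α/2} + z_β)·√(2/n).
z-sum = 1.960 + 1.645 = 3.605.
d_min = 3.605 × √(2/356) = 3.605 × 0.0750 = 0.270.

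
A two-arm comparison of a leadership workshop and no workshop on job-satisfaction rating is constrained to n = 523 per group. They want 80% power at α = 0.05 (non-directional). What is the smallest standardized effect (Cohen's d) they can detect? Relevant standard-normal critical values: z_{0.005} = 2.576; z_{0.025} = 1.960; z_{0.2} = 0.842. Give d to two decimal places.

For two independent groups of n = 523 each: d_min = (z_{α/2} + z_β)·√(2/n).
z-sum = 1.960 + 0.842 = 2.802.
d_min = 2.802 × √(2/523) = 2.802 × 0.0618 = 0.173.

d_min ≈ 0.17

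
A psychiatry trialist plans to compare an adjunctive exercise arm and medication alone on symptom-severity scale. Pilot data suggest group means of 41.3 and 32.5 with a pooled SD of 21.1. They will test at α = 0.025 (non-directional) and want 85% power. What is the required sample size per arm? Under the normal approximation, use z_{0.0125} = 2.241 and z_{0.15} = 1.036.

n = 124 per group

Cohen's d = |M₁ − M₂| / SD_pooled = |41.3 − 32.5| / 21.1 = 8.8 / 21.1 = 0.417.
For two independent groups with equal n: n = 2·((z_{α/2} + z_β) / d)².
z_{α/2} + z_β = 2.241 + 1.036 = 3.277.
n = 2 × (3.277 / 0.417)² = 2 × 7.859² = 2 × 61.76 = 123.5.
Round up to the next whole participant.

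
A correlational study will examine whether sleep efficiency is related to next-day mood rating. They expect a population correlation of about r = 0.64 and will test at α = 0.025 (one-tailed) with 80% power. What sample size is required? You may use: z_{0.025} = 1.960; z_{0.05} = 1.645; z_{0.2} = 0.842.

n = 17

Fisher's z: C = ½·ln((1+r)/(1−r)) = ½·ln(4.5556) = 0.7582.
n = ((z_{α} + z_β)/C)² + 3.
(1.960 + 0.842) / 0.7582 = 2.802 / 0.7582 = 3.696.
n = 3.696² + 3 = 13.66 + 3 = 16.7.
Round up.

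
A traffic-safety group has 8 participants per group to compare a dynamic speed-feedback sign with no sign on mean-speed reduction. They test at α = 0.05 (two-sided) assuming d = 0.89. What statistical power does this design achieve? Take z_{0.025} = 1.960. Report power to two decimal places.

For two equal groups, power = Φ(d·√(n/2) − z_{α/2}).
d·√(n/2) = 0.89 × √(8/2) = 0.89 × 2.000 = 1.780.
z_β = 1.780 − 1.960 = -0.180.
Power = Φ(-0.180) = 0.429.

power ≈ 0.43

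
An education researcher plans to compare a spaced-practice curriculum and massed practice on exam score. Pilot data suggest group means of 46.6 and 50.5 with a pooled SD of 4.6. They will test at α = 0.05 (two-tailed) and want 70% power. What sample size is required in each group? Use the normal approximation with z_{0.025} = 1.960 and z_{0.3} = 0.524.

n = 18 per group

Cohen's d = |M₁ − M₂| / SD_pooled = |46.6 − 50.5| / 4.6 = 3.9 / 4.6 = 0.848.
For two independent groups with equal n: n = 2·((z_{α/2} + z_β) / d)².
z_{α/2} + z_β = 1.960 + 0.524 = 2.484.
n = 2 × (2.484 / 0.848)² = 2 × 2.929² = 2 × 8.58 = 17.2.
Round up to the next whole participant.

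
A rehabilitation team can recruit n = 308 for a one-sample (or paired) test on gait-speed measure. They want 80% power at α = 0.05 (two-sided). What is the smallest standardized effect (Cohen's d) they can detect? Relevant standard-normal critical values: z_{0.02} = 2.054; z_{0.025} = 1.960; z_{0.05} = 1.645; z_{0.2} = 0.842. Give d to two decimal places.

For a single sample (or paired design) of n = 308: d_min = (z_{α/2} + z_β)/√n.
z-sum = 1.960 + 0.842 = 2.802.
d_min = 2.802 / √308 = 2.802 / 17.550 = 0.160.

d_min ≈ 0.16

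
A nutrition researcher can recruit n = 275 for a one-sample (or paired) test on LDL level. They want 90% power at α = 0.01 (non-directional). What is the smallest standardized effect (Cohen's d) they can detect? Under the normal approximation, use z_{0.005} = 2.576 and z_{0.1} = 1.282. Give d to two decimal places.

For a single sample (or paired design) of n = 275: d_min = (z_{α/2} + z_β)/√n.
z-sum = 2.576 + 1.282 = 3.858.
d_min = 3.858 / √275 = 3.858 / 16.583 = 0.233.

d_min ≈ 0.23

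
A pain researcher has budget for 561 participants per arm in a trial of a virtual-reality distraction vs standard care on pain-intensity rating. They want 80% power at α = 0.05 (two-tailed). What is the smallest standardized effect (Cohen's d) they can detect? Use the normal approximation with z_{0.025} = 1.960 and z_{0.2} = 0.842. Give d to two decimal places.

d_min ≈ 0.17

For two independent groups of n = 561 each: d_min = (z_{α/2} + z_β)·√(2/n).
z-sum = 1.960 + 0.842 = 2.802.
d_min = 2.802 × √(2/561) = 2.802 × 0.0597 = 0.167.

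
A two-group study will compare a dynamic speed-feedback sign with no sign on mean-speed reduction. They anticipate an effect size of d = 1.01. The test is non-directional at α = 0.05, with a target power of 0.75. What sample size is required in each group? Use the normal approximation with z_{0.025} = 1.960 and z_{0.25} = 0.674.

n = 14 per group

For two independent groups with equal n: n = 2·((z_{α/2} + z_β) / d)².
z_{α/2} + z_β = 1.960 + 0.674 = 2.634.
n = 2 × (2.634 / 1.01)² = 2 × 2.608² = 2 × 6.80 = 13.6.
Round up to the next whole participant.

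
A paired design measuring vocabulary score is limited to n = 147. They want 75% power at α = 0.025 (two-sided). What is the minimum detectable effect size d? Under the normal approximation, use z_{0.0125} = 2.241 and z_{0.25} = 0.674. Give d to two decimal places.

For a single sample (or paired design) of n = 147: d_min = (z_{α/2} + z_β)/√n.
z-sum = 2.241 + 0.674 = 2.915.
d_min = 2.915 / √147 = 2.915 / 12.124 = 0.240.

d_min ≈ 0.24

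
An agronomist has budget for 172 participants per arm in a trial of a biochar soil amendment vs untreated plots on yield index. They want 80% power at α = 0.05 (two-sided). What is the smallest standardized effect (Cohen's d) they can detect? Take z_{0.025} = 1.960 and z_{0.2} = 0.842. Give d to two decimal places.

For two independent groups of n = 172 each: d_min = (z_{α/2} + z_β)·√(2/n).
z-sum = 1.960 + 0.842 = 2.802.
d_min = 2.802 × √(2/172) = 2.802 × 0.1078 = 0.302.

d_min ≈ 0.30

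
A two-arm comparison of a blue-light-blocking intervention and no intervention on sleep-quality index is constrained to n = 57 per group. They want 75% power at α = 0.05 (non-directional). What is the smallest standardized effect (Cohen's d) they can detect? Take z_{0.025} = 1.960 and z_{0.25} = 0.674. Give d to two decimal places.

d_min ≈ 0.49

For two independent groups of n = 57 each: d_min = (z_{α/2} + z_β)·√(2/n).
z-sum = 1.960 + 0.674 = 2.634.
d_min = 2.634 × √(2/57) = 2.634 × 0.1873 = 0.493.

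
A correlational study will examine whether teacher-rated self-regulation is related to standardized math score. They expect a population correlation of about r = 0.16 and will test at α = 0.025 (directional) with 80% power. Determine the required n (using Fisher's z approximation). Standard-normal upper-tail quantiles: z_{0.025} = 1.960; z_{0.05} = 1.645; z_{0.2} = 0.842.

Fisher's z: C = ½·ln((1+r)/(1−r)) = ½·ln(1.3810) = 0.1614.
n = ((z_{α} + z_β)/C)² + 3.
(1.960 + 0.842) / 0.1614 = 2.802 / 0.1614 = 17.361.
n = 17.361² + 3 = 301.39 + 3 = 304.4.
Round up.

n = 305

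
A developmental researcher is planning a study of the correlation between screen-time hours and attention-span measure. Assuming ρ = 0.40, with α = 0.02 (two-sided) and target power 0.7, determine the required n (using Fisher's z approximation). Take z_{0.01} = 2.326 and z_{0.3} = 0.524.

n = 49

Fisher's z: C = ½·ln((1+r)/(1−r)) = ½·ln(2.3333) = 0.4236.
n = ((z_{α/2} + z_β)/C)² + 3.
(2.326 + 0.524) / 0.4236 = 2.850 / 0.4236 = 6.728.
n = 6.728² + 3 = 45.27 + 3 = 48.3.
Round up.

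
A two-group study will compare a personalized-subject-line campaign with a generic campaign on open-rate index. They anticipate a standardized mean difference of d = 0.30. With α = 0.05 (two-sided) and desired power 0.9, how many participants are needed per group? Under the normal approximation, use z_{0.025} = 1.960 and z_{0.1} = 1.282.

n = 234 per group

For two independent groups with equal n: n = 2·((z_{α/2} + z_β) / d)².
z_{α/2} + z_β = 1.960 + 1.282 = 3.242.
n = 2 × (3.242 / 0.30)² = 2 × 10.807² = 2 × 116.78 = 233.6.
Round up to the next whole participant.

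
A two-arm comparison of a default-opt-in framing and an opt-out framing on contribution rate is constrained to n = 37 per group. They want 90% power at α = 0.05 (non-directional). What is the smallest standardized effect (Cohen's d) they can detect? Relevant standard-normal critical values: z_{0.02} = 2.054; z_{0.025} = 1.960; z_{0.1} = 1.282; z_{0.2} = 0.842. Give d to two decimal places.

d_min ≈ 0.75

For two independent groups of n = 37 each: d_min = (z_{α/2} + z_β)·√(2/n).
z-sum = 1.960 + 1.282 = 3.242.
d_min = 3.242 × √(2/37) = 3.242 × 0.2325 = 0.754.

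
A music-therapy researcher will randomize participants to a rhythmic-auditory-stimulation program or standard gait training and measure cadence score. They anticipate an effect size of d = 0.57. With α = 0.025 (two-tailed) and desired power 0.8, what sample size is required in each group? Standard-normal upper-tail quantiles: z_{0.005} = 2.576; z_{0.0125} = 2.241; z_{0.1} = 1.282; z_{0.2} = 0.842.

For two independent groups with equal n: n = 2·((z_{α/2} + z_β) / d)².
z_{α/2} + z_β = 2.241 + 0.842 = 3.083.
n = 2 × (3.083 / 0.57)² = 2 × 5.409² = 2 × 29.25 = 58.5.
Round up to the next whole participant.

n = 59 per group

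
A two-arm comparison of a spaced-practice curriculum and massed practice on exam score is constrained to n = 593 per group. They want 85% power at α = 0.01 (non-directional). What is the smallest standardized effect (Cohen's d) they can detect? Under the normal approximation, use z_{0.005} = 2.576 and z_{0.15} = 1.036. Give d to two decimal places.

For two independent groups of n = 593 each: d_min = (z_{α/2} + z_β)·√(2/n).
z-sum = 2.576 + 1.036 = 3.612.
d_min = 3.612 × √(2/593) = 3.612 × 0.0581 = 0.210.

d_min ≈ 0.21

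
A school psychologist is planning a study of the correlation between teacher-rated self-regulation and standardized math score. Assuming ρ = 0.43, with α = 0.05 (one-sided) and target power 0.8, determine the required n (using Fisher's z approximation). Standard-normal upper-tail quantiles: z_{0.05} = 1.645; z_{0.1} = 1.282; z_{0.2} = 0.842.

n = 33

Fisher's z: C = ½·ln((1+r)/(1−r)) = ½·ln(2.5088) = 0.4599.
n = ((z_{α} + z_β)/C)² + 3.
(1.645 + 0.842) / 0.4599 = 2.487 / 0.4599 = 5.408.
n = 5.408² + 3 = 29.24 + 3 = 32.2.
Round up.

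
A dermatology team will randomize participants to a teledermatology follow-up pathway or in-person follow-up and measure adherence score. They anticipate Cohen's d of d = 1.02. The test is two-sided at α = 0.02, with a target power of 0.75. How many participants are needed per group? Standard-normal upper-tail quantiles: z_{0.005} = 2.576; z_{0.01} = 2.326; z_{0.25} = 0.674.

n = 18 per group

For two independent groups with equal n: n = 2·((z_{α/2} + z_β) / d)².
z_{α/2} + z_β = 2.326 + 0.674 = 3.000.
n = 2 × (3.000 / 1.02)² = 2 × 2.941² = 2 × 8.65 = 17.3.
Round up to the next whole participant.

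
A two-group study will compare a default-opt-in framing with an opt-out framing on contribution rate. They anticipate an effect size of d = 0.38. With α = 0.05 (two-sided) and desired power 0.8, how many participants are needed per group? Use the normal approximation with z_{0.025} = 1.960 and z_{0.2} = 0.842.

n = 109 per group

For two independent groups with equal n: n = 2·((z_{α/2} + z_β) / d)².
z_{α/2} + z_β = 1.960 + 0.842 = 2.802.
n = 2 × (2.802 / 0.38)² = 2 × 7.374² = 2 × 54.37 = 108.7.
Round up to the next whole participant.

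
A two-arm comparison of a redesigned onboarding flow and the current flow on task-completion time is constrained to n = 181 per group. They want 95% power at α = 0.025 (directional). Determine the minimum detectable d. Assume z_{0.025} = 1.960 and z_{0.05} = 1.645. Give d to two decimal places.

d_min ≈ 0.38

For two independent groups of n = 181 each: d_min = (z_{α} + z_β)·√(2/n).
z-sum = 1.960 + 1.645 = 3.605.
d_min = 3.605 × √(2/181) = 3.605 × 0.1051 = 0.379.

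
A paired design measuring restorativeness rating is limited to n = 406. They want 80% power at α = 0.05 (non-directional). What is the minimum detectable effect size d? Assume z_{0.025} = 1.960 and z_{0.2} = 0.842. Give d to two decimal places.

For a single sample (or paired design) of n = 406: d_min = (z_{α/2} + z_β)/√n.
z-sum = 1.960 + 0.842 = 2.802.
d_min = 2.802 / √406 = 2.802 / 20.149 = 0.139.

d_min ≈ 0.14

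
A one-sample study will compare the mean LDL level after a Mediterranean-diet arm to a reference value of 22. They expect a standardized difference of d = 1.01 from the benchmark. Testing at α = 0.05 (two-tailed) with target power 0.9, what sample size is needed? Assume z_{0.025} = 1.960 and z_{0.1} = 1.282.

For a one-sample test: n = ((z_{α/2} + z_β) / d)².
z_{α/2} + z_β = 1.960 + 1.282 = 3.242.
n = (3.242 / 1.01)² = 3.210² = 10.30.
Round up.

n = 11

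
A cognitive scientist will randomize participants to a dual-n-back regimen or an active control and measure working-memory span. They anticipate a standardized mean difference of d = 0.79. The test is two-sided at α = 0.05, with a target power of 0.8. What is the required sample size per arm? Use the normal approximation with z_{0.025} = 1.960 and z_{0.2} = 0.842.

For two independent groups with equal n: n = 2·((z_{α/2} + z_β) / d)².
z_{α/2} + z_β = 1.960 + 0.842 = 2.802.
n = 2 × (2.802 / 0.79)² = 2 × 3.547² = 2 × 12.58 = 25.2.
Round up to the next whole participant.

n = 26 per group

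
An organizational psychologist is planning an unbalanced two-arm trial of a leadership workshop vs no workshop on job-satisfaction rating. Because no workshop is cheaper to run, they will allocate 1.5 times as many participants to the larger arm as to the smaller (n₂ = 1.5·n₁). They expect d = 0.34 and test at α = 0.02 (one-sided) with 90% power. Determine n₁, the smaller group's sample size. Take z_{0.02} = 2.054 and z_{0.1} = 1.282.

With allocation ratio k = n₂/n₁ = 1.5, Var(x̄₁−x̄₂) = σ²(1/n₁ + 1/(k·n₁)) = σ²·(k+1)/(k·n₁).
So n₁ = (1 + 1/k)·((z_{α} + z_β)/d)² = 1.667 × (3.336/0.34)².
n₁ = 1.667 × 96.27 = 160.5.
Round up: n₁ = 161, giving n₂ = ⌈1.5 × 161⌉ = ⌈241.5⌉ = 242.

n₁ = 161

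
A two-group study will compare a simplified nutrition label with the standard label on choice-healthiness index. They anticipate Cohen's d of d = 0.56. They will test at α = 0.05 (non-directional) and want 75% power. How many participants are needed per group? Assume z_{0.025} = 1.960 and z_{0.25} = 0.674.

For two independent groups with equal n: n = 2·((z_{α/2} + z_β) / d)².
z_{α/2} + z_β = 1.960 + 0.674 = 2.634.
n = 2 × (2.634 / 0.56)² = 2 × 4.704² = 2 × 22.12 = 44.2.
Round up to the next whole participant.

n = 45 per group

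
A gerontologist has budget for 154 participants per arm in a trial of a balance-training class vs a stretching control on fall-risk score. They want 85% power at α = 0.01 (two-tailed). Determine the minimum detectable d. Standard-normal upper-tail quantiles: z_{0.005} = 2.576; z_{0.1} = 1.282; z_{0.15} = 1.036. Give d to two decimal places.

d_min ≈ 0.41

For two independent groups of n = 154 each: d_min = (z_{α/2} + z_β)·√(2/n).
z-sum = 2.576 + 1.036 = 3.612.
d_min = 3.612 × √(2/154) = 3.612 × 0.1140 = 0.412.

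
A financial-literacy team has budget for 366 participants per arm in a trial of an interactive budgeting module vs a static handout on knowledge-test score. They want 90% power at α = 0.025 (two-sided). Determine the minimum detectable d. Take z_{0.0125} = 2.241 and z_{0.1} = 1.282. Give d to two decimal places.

d_min ≈ 0.26

For two independent groups of n = 366 each: d_min = (z_{α/2} + z_β)·√(2/n).
z-sum = 2.241 + 1.282 = 3.523.
d_min = 3.523 × √(2/366) = 3.523 × 0.0739 = 0.260.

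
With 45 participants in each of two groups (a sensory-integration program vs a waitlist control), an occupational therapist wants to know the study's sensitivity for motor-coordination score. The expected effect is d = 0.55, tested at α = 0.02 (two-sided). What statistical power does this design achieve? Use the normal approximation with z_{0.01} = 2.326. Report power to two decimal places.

For two equal groups, power = Φ(d·√(n/2) − z_{α/2}).
d·√(n/2) = 0.55 × √(45/2) = 0.55 × 4.743 = 2.609.
z_β = 2.609 − 2.326 = 0.283.
Power = Φ(0.283) = 0.611.

power ≈ 0.61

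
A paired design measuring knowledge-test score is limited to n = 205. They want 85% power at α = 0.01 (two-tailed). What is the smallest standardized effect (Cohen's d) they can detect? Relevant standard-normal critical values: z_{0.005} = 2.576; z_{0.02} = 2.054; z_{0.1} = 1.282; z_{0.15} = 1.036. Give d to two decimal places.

d_min ≈ 0.25

For a single sample (or paired design) of n = 205: d_min = (z_{α/2} + z_β)/√n.
z-sum = 2.576 + 1.036 = 3.612.
d_min = 3.612 / √205 = 3.612 / 14.318 = 0.252.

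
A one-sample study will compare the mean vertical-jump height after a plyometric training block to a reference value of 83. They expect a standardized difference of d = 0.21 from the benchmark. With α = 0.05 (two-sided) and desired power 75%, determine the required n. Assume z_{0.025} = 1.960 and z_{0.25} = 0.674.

For a one-sample test: n = ((z_{α/2} + z_β) / d)².
z_{α/2} + z_β = 1.960 + 0.674 = 2.634.
n = (2.634 / 0.21)² = 12.543² = 157.32.
Round up.

n = 158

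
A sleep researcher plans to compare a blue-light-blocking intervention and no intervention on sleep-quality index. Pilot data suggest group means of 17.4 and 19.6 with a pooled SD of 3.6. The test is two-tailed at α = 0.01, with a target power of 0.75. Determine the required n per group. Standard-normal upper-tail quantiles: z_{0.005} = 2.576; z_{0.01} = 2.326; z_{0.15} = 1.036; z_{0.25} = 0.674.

Cohen's d = |M₁ − M₂| / SD_pooled = |17.4 − 19.6| / 3.6 = 2.2 / 3.6 = 0.611.
For two independent groups with equal n: n = 2·((z_{α/2} + z_β) / d)².
z_{α/2} + z_β = 2.576 + 0.674 = 3.250.
n = 2 × (3.250 / 0.611)² = 2 × 5.319² = 2 × 28.29 = 56.6.
Round up to the next whole participant.

n = 57 per group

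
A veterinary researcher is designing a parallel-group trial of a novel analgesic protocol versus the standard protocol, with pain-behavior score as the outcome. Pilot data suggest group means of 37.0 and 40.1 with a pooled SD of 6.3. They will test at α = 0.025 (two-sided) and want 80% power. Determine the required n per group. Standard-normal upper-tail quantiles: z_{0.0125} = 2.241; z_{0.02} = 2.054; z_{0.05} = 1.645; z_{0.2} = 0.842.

Cohen's d = |M₁ − M₂| / SD_pooled = |37.0 − 40.1| / 6.3 = 3.1 / 6.3 = 0.492.
For two independent groups with equal n: n = 2·((z_{α/2} + z_β) / d)².
z_{α/2} + z_β = 2.241 + 0.842 = 3.083.
n = 2 × (3.083 / 0.492)² = 2 × 6.266² = 2 × 39.27 = 78.5.
Round up to the next whole participant.

n = 79 per group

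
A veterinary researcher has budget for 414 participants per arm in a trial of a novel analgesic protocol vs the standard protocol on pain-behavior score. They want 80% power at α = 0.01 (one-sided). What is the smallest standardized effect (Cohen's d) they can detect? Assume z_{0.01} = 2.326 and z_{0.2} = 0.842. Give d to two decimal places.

For two independent groups of n = 414 each: d_min = (z_{α} + z_β)·√(2/n).
z-sum = 2.326 + 0.842 = 3.168.
d_min = 3.168 × √(2/414) = 3.168 × 0.0695 = 0.220.

d_min ≈ 0.22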